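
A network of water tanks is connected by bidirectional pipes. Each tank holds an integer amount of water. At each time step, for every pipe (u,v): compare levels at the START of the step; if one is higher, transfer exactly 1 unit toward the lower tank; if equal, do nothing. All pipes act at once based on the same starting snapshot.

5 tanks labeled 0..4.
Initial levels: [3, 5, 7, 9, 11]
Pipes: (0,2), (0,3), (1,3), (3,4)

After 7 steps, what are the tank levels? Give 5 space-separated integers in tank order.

Step 1: flows [2->0,3->0,3->1,4->3] -> levels [5 6 6 8 10]
Step 2: flows [2->0,3->0,3->1,4->3] -> levels [7 7 5 7 9]
Step 3: flows [0->2,0=3,1=3,4->3] -> levels [6 7 6 8 8]
Step 4: flows [0=2,3->0,3->1,3=4] -> levels [7 8 6 6 8]
Step 5: flows [0->2,0->3,1->3,4->3] -> levels [5 7 7 9 7]
Step 6: flows [2->0,3->0,3->1,3->4] -> levels [7 8 6 6 8]
  -> period-2 cycle: step 6 state = step 4 state
  -> state at step 7: (7-4) mod 2 = 1, same as step 5 -> [5 7 7 9 7]

Answer: 5 7 7 9 7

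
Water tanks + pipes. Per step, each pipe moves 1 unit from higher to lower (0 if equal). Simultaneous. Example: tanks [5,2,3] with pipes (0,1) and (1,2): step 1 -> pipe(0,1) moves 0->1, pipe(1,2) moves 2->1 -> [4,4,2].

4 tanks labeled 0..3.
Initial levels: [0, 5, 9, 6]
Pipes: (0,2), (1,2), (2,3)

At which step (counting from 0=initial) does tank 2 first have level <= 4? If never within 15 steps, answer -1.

Step 1: flows [2->0,2->1,2->3] -> levels [1 6 6 7]
Step 2: flows [2->0,1=2,3->2] -> levels [2 6 6 6]
Step 3: flows [2->0,1=2,2=3] -> levels [3 6 5 6]
Step 4: flows [2->0,1->2,3->2] -> levels [4 5 6 5]
Step 5: flows [2->0,2->1,2->3] -> levels [5 6 3 6]
Tank 2 first reaches <=4 at step 5

Answer: 5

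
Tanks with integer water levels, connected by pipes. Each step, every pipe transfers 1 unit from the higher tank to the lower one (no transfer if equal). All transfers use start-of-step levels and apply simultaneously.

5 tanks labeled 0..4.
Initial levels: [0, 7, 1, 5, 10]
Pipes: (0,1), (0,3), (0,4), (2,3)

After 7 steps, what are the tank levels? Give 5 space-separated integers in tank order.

Step 1: flows [1->0,3->0,4->0,3->2] -> levels [3 6 2 3 9]
Step 2: flows [1->0,0=3,4->0,3->2] -> levels [5 5 3 2 8]
Step 3: flows [0=1,0->3,4->0,2->3] -> levels [5 5 2 4 7]
Step 4: flows [0=1,0->3,4->0,3->2] -> levels [5 5 3 4 6]
Step 5: flows [0=1,0->3,4->0,3->2] -> levels [5 5 4 4 5]
Step 6: flows [0=1,0->3,0=4,2=3] -> levels [4 5 4 5 5]
Step 7: flows [1->0,3->0,4->0,3->2] -> levels [7 4 5 3 4]

Answer: 7 4 5 3 4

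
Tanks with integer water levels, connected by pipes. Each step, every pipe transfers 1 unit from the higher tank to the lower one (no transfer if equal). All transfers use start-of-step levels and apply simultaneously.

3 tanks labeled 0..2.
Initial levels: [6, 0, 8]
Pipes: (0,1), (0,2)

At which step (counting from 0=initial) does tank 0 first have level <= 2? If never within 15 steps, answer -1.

Answer: -1

Derivation:
Step 1: flows [0->1,2->0] -> levels [6 1 7]
Step 2: flows [0->1,2->0] -> levels [6 2 6]
Step 3: flows [0->1,0=2] -> levels [5 3 6]
Step 4: flows [0->1,2->0] -> levels [5 4 5]
Step 5: flows [0->1,0=2] -> levels [4 5 5]
Step 6: flows [1->0,2->0] -> levels [6 4 4]
Step 7: flows [0->1,0->2] -> levels [4 5 5]
  -> period-2 cycle (repeats step 5); tank 0 never drops to <=2
Tank 0 never reaches <=2 within 15 steps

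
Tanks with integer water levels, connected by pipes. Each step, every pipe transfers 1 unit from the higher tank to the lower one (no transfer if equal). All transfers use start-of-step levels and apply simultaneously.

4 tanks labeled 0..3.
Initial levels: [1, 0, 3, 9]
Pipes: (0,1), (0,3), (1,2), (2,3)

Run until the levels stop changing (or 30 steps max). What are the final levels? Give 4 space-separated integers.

Answer: 4 2 4 3

Derivation:
Step 1: flows [0->1,3->0,2->1,3->2] -> levels [1 2 3 7]
Step 2: flows [1->0,3->0,2->1,3->2] -> levels [3 2 3 5]
Step 3: flows [0->1,3->0,2->1,3->2] -> levels [3 4 3 3]
Step 4: flows [1->0,0=3,1->2,2=3] -> levels [4 2 4 3]
Step 5: flows [0->1,0->3,2->1,2->3] -> levels [2 4 2 5]
Step 6: flows [1->0,3->0,1->2,3->2] -> levels [4 2 4 3]
  -> period-2 cycle: step 6 state = step 4 state; never stabilizes
  -> state at step 30: (30-4) mod 2 = 0, same as step 4 -> [4 2 4 3]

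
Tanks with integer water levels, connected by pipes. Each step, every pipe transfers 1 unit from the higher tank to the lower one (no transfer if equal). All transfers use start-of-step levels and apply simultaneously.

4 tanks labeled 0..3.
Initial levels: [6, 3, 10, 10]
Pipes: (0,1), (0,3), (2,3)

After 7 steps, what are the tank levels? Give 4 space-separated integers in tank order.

Step 1: flows [0->1,3->0,2=3] -> levels [6 4 10 9]
Step 2: flows [0->1,3->0,2->3] -> levels [6 5 9 9]
Step 3: flows [0->1,3->0,2=3] -> levels [6 6 9 8]
Step 4: flows [0=1,3->0,2->3] -> levels [7 6 8 8]
Step 5: flows [0->1,3->0,2=3] -> levels [7 7 8 7]
Step 6: flows [0=1,0=3,2->3] -> levels [7 7 7 8]
Step 7: flows [0=1,3->0,3->2] -> levels [8 7 8 6]

Answer: 8 7 8 6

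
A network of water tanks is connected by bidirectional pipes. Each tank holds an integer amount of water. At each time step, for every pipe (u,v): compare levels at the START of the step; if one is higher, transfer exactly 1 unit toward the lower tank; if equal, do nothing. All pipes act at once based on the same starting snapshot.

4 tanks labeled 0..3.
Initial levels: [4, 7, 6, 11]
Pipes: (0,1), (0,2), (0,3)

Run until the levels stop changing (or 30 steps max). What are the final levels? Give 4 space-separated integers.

Answer: 6 7 7 8

Derivation:
Step 1: flows [1->0,2->0,3->0] -> levels [7 6 5 10]
Step 2: flows [0->1,0->2,3->0] -> levels [6 7 6 9]
Step 3: flows [1->0,0=2,3->0] -> levels [8 6 6 8]
Step 4: flows [0->1,0->2,0=3] -> levels [6 7 7 8]
Step 5: flows [1->0,2->0,3->0] -> levels [9 6 6 7]
Step 6: flows [0->1,0->2,0->3] -> levels [6 7 7 8]
  -> period-2 cycle: step 6 state = step 4 state; never stabilizes
  -> state at step 30: (30-4) mod 2 = 0, same as step 4 -> [6 7 7 8]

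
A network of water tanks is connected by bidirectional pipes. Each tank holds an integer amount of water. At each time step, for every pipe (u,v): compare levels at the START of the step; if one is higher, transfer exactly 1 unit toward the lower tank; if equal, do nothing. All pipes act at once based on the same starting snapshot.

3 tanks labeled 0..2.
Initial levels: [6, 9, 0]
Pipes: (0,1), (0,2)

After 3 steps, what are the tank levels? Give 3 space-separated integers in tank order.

Step 1: flows [1->0,0->2] -> levels [6 8 1]
Step 2: flows [1->0,0->2] -> levels [6 7 2]
Step 3: flows [1->0,0->2] -> levels [6 6 3]

Answer: 6 6 3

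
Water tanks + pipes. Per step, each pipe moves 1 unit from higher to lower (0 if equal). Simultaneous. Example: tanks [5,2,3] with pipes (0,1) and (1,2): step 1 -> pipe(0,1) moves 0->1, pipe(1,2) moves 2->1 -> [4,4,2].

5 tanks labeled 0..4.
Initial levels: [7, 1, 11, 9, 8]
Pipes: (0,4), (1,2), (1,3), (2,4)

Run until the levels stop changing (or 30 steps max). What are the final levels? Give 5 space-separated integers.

Step 1: flows [4->0,2->1,3->1,2->4] -> levels [8 3 9 8 8]
Step 2: flows [0=4,2->1,3->1,2->4] -> levels [8 5 7 7 9]
Step 3: flows [4->0,2->1,3->1,4->2] -> levels [9 7 7 6 7]
Step 4: flows [0->4,1=2,1->3,2=4] -> levels [8 6 7 7 8]
Step 5: flows [0=4,2->1,3->1,4->2] -> levels [8 8 7 6 7]
Step 6: flows [0->4,1->2,1->3,2=4] -> levels [7 6 8 7 8]
Step 7: flows [4->0,2->1,3->1,2=4] -> levels [8 8 7 6 7]
  -> period-2 cycle: step 7 state = step 5 state; never stabilizes
  -> state at step 30: (30-5) mod 2 = 1, same as step 6 -> [7 6 8 7 8]

Answer: 7 6 8 7 8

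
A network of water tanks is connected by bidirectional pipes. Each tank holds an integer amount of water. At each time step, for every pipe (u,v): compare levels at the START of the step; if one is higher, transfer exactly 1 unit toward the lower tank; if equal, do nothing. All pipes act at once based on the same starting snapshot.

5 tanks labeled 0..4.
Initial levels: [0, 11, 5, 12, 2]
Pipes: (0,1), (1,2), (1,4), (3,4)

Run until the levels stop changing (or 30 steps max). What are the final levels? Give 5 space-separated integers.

Step 1: flows [1->0,1->2,1->4,3->4] -> levels [1 8 6 11 4]
Step 2: flows [1->0,1->2,1->4,3->4] -> levels [2 5 7 10 6]
Step 3: flows [1->0,2->1,4->1,3->4] -> levels [3 6 6 9 6]
Step 4: flows [1->0,1=2,1=4,3->4] -> levels [4 5 6 8 7]
Step 5: flows [1->0,2->1,4->1,3->4] -> levels [5 6 5 7 7]
Step 6: flows [1->0,1->2,4->1,3=4] -> levels [6 5 6 7 6]
Step 7: flows [0->1,2->1,4->1,3->4] -> levels [5 8 5 6 6]
Step 8: flows [1->0,1->2,1->4,3=4] -> levels [6 5 6 6 7]
Step 9: flows [0->1,2->1,4->1,4->3] -> levels [5 8 5 7 5]
Step 10: flows [1->0,1->2,1->4,3->4] -> levels [6 5 6 6 7]
  -> period-2 cycle: step 10 state = step 8 state; never stabilizes
  -> state at step 30: (30-8) mod 2 = 0, same as step 8 -> [6 5 6 6 7]

Answer: 6 5 6 6 7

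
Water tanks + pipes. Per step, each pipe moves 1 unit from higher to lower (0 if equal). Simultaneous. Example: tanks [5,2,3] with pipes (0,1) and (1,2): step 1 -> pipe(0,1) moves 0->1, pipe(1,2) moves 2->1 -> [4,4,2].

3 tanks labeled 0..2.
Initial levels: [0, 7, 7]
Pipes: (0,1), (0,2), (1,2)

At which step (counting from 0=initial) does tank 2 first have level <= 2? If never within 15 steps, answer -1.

Step 1: flows [1->0,2->0,1=2] -> levels [2 6 6]
Step 2: flows [1->0,2->0,1=2] -> levels [4 5 5]
Step 3: flows [1->0,2->0,1=2] -> levels [6 4 4]
Step 4: flows [0->1,0->2,1=2] -> levels [4 5 5]
  -> period-2 cycle (repeats step 2); tank 2 never drops to <=2
Tank 2 never reaches <=2 within 15 steps

Answer: -1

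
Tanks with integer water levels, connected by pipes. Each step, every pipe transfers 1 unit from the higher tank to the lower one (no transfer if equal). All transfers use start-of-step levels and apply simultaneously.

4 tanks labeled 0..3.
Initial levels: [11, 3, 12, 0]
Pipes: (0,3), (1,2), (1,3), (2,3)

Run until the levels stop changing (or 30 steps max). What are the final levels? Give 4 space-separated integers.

Answer: 6 6 6 8

Derivation:
Step 1: flows [0->3,2->1,1->3,2->3] -> levels [10 3 10 3]
Step 2: flows [0->3,2->1,1=3,2->3] -> levels [9 4 8 5]
Step 3: flows [0->3,2->1,3->1,2->3] -> levels [8 6 6 6]
Step 4: flows [0->3,1=2,1=3,2=3] -> levels [7 6 6 7]
Step 5: flows [0=3,1=2,3->1,3->2] -> levels [7 7 7 5]
Step 6: flows [0->3,1=2,1->3,2->3] -> levels [6 6 6 8]
Step 7: flows [3->0,1=2,3->1,3->2] -> levels [7 7 7 5]
  -> period-2 cycle: step 7 state = step 5 state; never stabilizes
  -> state at step 30: (30-5) mod 2 = 1, same as step 6 -> [6 6 6 8]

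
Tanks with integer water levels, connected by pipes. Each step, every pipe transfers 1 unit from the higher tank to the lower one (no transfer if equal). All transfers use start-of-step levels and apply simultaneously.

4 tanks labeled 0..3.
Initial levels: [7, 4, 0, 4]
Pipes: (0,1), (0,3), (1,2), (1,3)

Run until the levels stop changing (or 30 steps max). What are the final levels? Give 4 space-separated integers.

Step 1: flows [0->1,0->3,1->2,1=3] -> levels [5 4 1 5]
Step 2: flows [0->1,0=3,1->2,3->1] -> levels [4 5 2 4]
Step 3: flows [1->0,0=3,1->2,1->3] -> levels [5 2 3 5]
Step 4: flows [0->1,0=3,2->1,3->1] -> levels [4 5 2 4]
  -> period-2 cycle: step 4 state = step 2 state; never stabilizes
  -> state at step 30: (30-2) mod 2 = 0, same as step 2 -> [4 5 2 4]

Answer: 4 5 2 4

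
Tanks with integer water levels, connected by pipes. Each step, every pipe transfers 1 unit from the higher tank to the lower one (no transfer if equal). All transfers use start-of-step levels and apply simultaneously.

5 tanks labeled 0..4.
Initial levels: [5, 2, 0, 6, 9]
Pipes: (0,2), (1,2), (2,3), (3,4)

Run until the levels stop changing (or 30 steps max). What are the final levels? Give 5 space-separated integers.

Step 1: flows [0->2,1->2,3->2,4->3] -> levels [4 1 3 6 8]
Step 2: flows [0->2,2->1,3->2,4->3] -> levels [3 2 4 6 7]
Step 3: flows [2->0,2->1,3->2,4->3] -> levels [4 3 3 6 6]
Step 4: flows [0->2,1=2,3->2,3=4] -> levels [3 3 5 5 6]
Step 5: flows [2->0,2->1,2=3,4->3] -> levels [4 4 3 6 5]
Step 6: flows [0->2,1->2,3->2,3->4] -> levels [3 3 6 4 6]
Step 7: flows [2->0,2->1,2->3,4->3] -> levels [4 4 3 6 5]
  -> period-2 cycle: step 7 state = step 5 state; never stabilizes
  -> state at step 30: (30-5) mod 2 = 1, same as step 6 -> [3 3 6 4 6]

Answer: 3 3 6 4 6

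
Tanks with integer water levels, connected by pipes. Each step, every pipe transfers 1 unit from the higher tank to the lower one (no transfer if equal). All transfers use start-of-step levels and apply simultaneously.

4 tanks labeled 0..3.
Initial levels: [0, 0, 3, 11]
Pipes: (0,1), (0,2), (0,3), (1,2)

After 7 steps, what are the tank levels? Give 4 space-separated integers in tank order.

Step 1: flows [0=1,2->0,3->0,2->1] -> levels [2 1 1 10]
Step 2: flows [0->1,0->2,3->0,1=2] -> levels [1 2 2 9]
Step 3: flows [1->0,2->0,3->0,1=2] -> levels [4 1 1 8]
Step 4: flows [0->1,0->2,3->0,1=2] -> levels [3 2 2 7]
Step 5: flows [0->1,0->2,3->0,1=2] -> levels [2 3 3 6]
Step 6: flows [1->0,2->0,3->0,1=2] -> levels [5 2 2 5]
Step 7: flows [0->1,0->2,0=3,1=2] -> levels [3 3 3 5]

Answer: 3 3 3 5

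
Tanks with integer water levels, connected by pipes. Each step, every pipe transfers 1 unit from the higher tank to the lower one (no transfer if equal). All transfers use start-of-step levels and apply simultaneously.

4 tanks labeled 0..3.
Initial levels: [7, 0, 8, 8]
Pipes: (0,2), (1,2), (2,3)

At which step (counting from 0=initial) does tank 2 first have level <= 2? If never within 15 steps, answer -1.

Step 1: flows [2->0,2->1,2=3] -> levels [8 1 6 8]
Step 2: flows [0->2,2->1,3->2] -> levels [7 2 7 7]
Step 3: flows [0=2,2->1,2=3] -> levels [7 3 6 7]
Step 4: flows [0->2,2->1,3->2] -> levels [6 4 7 6]
Step 5: flows [2->0,2->1,2->3] -> levels [7 5 4 7]
Step 6: flows [0->2,1->2,3->2] -> levels [6 4 7 6]
  -> period-2 cycle (repeats step 4); tank 2 never drops to <=2
Tank 2 never reaches <=2 within 15 steps

Answer: -1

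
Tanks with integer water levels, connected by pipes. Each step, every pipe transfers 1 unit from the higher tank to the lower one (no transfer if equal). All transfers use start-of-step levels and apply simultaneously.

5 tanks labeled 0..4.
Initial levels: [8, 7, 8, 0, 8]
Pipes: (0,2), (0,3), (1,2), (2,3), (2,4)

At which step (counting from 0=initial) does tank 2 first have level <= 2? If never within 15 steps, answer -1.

Step 1: flows [0=2,0->3,2->1,2->3,2=4] -> levels [7 8 6 2 8]
Step 2: flows [0->2,0->3,1->2,2->3,4->2] -> levels [5 7 8 4 7]
Step 3: flows [2->0,0->3,2->1,2->3,2->4] -> levels [5 8 4 6 8]
Step 4: flows [0->2,3->0,1->2,3->2,4->2] -> levels [5 7 8 4 7]
  -> period-2 cycle (repeats step 2); tank 2 never drops to <=2
Tank 2 never reaches <=2 within 15 steps

Answer: -1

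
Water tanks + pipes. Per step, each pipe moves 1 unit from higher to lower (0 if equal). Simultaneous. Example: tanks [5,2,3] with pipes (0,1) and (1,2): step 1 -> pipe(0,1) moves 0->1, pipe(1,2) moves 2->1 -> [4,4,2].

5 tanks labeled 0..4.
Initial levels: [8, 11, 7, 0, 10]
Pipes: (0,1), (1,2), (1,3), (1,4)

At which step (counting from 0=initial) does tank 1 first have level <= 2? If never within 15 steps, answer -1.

Step 1: flows [1->0,1->2,1->3,1->4] -> levels [9 7 8 1 11]
Step 2: flows [0->1,2->1,1->3,4->1] -> levels [8 9 7 2 10]
Step 3: flows [1->0,1->2,1->3,4->1] -> levels [9 7 8 3 9]
Step 4: flows [0->1,2->1,1->3,4->1] -> levels [8 9 7 4 8]
Step 5: flows [1->0,1->2,1->3,1->4] -> levels [9 5 8 5 9]
Step 6: flows [0->1,2->1,1=3,4->1] -> levels [8 8 7 5 8]
Step 7: flows [0=1,1->2,1->3,1=4] -> levels [8 6 8 6 8]
Step 8: flows [0->1,2->1,1=3,4->1] -> levels [7 9 7 6 7]
Step 9: flows [1->0,1->2,1->3,1->4] -> levels [8 5 8 7 8]
Step 10: flows [0->1,2->1,3->1,4->1] -> levels [7 9 7 6 7]
  -> period-2 cycle (repeats step 8); tank 1 never drops to <=2
Tank 1 never reaches <=2 within 15 steps

Answer: -1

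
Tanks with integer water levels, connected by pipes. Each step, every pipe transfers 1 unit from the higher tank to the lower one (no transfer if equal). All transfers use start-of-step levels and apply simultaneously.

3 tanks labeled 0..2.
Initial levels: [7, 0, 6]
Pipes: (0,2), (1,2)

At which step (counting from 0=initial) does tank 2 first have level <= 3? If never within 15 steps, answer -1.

Answer: 6

Derivation:
Step 1: flows [0->2,2->1] -> levels [6 1 6]
Step 2: flows [0=2,2->1] -> levels [6 2 5]
Step 3: flows [0->2,2->1] -> levels [5 3 5]
Step 4: flows [0=2,2->1] -> levels [5 4 4]
Step 5: flows [0->2,1=2] -> levels [4 4 5]
Step 6: flows [2->0,2->1] -> levels [5 5 3]
Tank 2 first reaches <=3 at step 6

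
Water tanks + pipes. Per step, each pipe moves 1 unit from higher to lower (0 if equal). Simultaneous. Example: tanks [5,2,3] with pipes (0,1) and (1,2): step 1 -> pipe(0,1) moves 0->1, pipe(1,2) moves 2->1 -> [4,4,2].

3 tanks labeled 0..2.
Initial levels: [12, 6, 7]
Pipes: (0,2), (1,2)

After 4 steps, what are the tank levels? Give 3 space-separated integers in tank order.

Answer: 8 8 9

Derivation:
Step 1: flows [0->2,2->1] -> levels [11 7 7]
Step 2: flows [0->2,1=2] -> levels [10 7 8]
Step 3: flows [0->2,2->1] -> levels [9 8 8]
Step 4: flows [0->2,1=2] -> levels [8 8 9]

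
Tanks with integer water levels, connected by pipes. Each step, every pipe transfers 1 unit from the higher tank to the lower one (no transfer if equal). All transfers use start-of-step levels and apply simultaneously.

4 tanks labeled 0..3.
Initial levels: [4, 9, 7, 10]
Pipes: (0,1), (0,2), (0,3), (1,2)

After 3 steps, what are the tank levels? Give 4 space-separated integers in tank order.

Answer: 6 8 8 8

Derivation:
Step 1: flows [1->0,2->0,3->0,1->2] -> levels [7 7 7 9]
Step 2: flows [0=1,0=2,3->0,1=2] -> levels [8 7 7 8]
Step 3: flows [0->1,0->2,0=3,1=2] -> levels [6 8 8 8]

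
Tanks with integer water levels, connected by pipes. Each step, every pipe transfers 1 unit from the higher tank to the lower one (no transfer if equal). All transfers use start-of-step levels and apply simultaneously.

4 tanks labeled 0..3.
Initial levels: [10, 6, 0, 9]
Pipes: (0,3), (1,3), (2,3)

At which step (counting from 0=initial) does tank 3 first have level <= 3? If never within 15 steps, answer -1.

Step 1: flows [0->3,3->1,3->2] -> levels [9 7 1 8]
Step 2: flows [0->3,3->1,3->2] -> levels [8 8 2 7]
Step 3: flows [0->3,1->3,3->2] -> levels [7 7 3 8]
Step 4: flows [3->0,3->1,3->2] -> levels [8 8 4 5]
Step 5: flows [0->3,1->3,3->2] -> levels [7 7 5 6]
Step 6: flows [0->3,1->3,3->2] -> levels [6 6 6 7]
Step 7: flows [3->0,3->1,3->2] -> levels [7 7 7 4]
Step 8: flows [0->3,1->3,2->3] -> levels [6 6 6 7]
  -> period-2 cycle (repeats step 6); tank 3 never drops to <=3
Tank 3 never reaches <=3 within 15 steps

Answer: -1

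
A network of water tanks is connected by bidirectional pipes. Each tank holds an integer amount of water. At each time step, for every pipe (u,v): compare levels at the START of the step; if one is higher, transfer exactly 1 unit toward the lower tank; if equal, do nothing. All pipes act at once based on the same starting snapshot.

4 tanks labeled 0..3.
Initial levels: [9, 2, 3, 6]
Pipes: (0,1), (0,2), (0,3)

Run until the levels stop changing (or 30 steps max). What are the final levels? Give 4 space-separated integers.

Step 1: flows [0->1,0->2,0->3] -> levels [6 3 4 7]
Step 2: flows [0->1,0->2,3->0] -> levels [5 4 5 6]
Step 3: flows [0->1,0=2,3->0] -> levels [5 5 5 5]
Step 4: flows [0=1,0=2,0=3] -> levels [5 5 5 5]
  -> stable (no change)

Answer: 5 5 5 5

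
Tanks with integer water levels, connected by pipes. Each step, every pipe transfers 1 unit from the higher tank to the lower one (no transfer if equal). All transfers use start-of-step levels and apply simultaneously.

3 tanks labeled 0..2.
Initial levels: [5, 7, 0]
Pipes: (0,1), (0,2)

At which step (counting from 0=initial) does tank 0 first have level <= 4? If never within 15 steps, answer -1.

Answer: 3

Derivation:
Step 1: flows [1->0,0->2] -> levels [5 6 1]
Step 2: flows [1->0,0->2] -> levels [5 5 2]
Step 3: flows [0=1,0->2] -> levels [4 5 3]
Tank 0 first reaches <=4 at step 3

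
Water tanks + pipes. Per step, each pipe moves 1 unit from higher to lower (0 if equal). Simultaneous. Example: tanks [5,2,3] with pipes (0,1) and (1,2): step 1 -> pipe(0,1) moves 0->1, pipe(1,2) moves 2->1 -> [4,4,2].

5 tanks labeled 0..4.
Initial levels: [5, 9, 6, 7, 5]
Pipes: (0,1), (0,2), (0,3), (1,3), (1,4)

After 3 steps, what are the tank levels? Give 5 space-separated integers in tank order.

Step 1: flows [1->0,2->0,3->0,1->3,1->4] -> levels [8 6 5 7 6]
Step 2: flows [0->1,0->2,0->3,3->1,1=4] -> levels [5 8 6 7 6]
Step 3: flows [1->0,2->0,3->0,1->3,1->4] -> levels [8 5 5 7 7]

Answer: 8 5 5 7 7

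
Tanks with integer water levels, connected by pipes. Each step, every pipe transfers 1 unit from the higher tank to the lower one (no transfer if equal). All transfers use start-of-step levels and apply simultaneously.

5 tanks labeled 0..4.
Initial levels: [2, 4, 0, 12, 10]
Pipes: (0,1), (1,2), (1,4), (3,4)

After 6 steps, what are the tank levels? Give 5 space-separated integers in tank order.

Answer: 3 6 3 8 8

Derivation:
Step 1: flows [1->0,1->2,4->1,3->4] -> levels [3 3 1 11 10]
Step 2: flows [0=1,1->2,4->1,3->4] -> levels [3 3 2 10 10]
Step 3: flows [0=1,1->2,4->1,3=4] -> levels [3 3 3 10 9]
Step 4: flows [0=1,1=2,4->1,3->4] -> levels [3 4 3 9 9]
Step 5: flows [1->0,1->2,4->1,3=4] -> levels [4 3 4 9 8]
Step 6: flows [0->1,2->1,4->1,3->4] -> levels [3 6 3 8 8]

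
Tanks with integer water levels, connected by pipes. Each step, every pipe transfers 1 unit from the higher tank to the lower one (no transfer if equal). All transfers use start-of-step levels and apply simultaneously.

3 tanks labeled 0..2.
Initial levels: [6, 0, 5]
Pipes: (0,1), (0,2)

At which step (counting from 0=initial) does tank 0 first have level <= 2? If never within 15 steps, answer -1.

Step 1: flows [0->1,0->2] -> levels [4 1 6]
Step 2: flows [0->1,2->0] -> levels [4 2 5]
Step 3: flows [0->1,2->0] -> levels [4 3 4]
Step 4: flows [0->1,0=2] -> levels [3 4 4]
Step 5: flows [1->0,2->0] -> levels [5 3 3]
Step 6: flows [0->1,0->2] -> levels [3 4 4]
  -> period-2 cycle (repeats step 4); tank 0 never drops to <=2
Tank 0 never reaches <=2 within 15 steps

Answer: -1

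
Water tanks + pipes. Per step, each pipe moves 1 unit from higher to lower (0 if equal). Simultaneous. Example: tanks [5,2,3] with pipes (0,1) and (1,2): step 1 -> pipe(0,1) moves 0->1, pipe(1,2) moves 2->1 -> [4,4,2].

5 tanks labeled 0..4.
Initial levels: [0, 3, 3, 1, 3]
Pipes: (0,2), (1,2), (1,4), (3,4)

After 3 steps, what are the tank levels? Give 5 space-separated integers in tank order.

Answer: 2 3 1 3 1

Derivation:
Step 1: flows [2->0,1=2,1=4,4->3] -> levels [1 3 2 2 2]
Step 2: flows [2->0,1->2,1->4,3=4] -> levels [2 1 2 2 3]
Step 3: flows [0=2,2->1,4->1,4->3] -> levels [2 3 1 3 1]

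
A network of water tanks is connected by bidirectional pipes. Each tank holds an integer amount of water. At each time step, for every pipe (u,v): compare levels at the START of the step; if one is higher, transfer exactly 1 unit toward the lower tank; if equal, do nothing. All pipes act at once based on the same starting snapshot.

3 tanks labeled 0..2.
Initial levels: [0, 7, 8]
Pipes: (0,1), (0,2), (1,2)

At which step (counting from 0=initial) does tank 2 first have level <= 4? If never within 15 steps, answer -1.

Answer: 3

Derivation:
Step 1: flows [1->0,2->0,2->1] -> levels [2 7 6]
Step 2: flows [1->0,2->0,1->2] -> levels [4 5 6]
Step 3: flows [1->0,2->0,2->1] -> levels [6 5 4]
Tank 2 first reaches <=4 at step 3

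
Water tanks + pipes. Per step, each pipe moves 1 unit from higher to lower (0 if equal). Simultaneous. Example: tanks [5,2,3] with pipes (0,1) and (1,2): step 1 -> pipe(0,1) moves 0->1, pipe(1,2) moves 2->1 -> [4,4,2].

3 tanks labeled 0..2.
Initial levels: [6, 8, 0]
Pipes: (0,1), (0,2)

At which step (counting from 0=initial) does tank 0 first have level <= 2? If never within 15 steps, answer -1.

Step 1: flows [1->0,0->2] -> levels [6 7 1]
Step 2: flows [1->0,0->2] -> levels [6 6 2]
Step 3: flows [0=1,0->2] -> levels [5 6 3]
Step 4: flows [1->0,0->2] -> levels [5 5 4]
Step 5: flows [0=1,0->2] -> levels [4 5 5]
Step 6: flows [1->0,2->0] -> levels [6 4 4]
Step 7: flows [0->1,0->2] -> levels [4 5 5]
  -> period-2 cycle (repeats step 5); tank 0 never drops to <=2
Tank 0 never reaches <=2 within 15 steps

Answer: -1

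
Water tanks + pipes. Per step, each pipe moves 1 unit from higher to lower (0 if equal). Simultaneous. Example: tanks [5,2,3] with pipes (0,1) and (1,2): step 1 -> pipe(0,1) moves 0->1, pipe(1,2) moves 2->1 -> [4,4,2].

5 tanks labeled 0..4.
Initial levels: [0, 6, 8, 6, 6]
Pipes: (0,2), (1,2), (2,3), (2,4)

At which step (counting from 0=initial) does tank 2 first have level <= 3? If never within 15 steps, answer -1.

Step 1: flows [2->0,2->1,2->3,2->4] -> levels [1 7 4 7 7]
Step 2: flows [2->0,1->2,3->2,4->2] -> levels [2 6 6 6 6]
Step 3: flows [2->0,1=2,2=3,2=4] -> levels [3 6 5 6 6]
Step 4: flows [2->0,1->2,3->2,4->2] -> levels [4 5 7 5 5]
Step 5: flows [2->0,2->1,2->3,2->4] -> levels [5 6 3 6 6]
Tank 2 first reaches <=3 at step 5

Answer: 5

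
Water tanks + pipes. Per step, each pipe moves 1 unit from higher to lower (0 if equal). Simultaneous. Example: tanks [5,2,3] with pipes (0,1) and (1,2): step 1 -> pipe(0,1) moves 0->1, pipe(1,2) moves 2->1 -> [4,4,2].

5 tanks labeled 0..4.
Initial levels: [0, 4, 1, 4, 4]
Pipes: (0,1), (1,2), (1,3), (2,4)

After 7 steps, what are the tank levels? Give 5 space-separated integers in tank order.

Step 1: flows [1->0,1->2,1=3,4->2] -> levels [1 2 3 4 3]
Step 2: flows [1->0,2->1,3->1,2=4] -> levels [2 3 2 3 3]
Step 3: flows [1->0,1->2,1=3,4->2] -> levels [3 1 4 3 2]
Step 4: flows [0->1,2->1,3->1,2->4] -> levels [2 4 2 2 3]
Step 5: flows [1->0,1->2,1->3,4->2] -> levels [3 1 4 3 2]
  -> period-2 cycle: step 5 state = step 3 state
  -> state at step 7: (7-3) mod 2 = 0, same as step 3 -> [3 1 4 3 2]

Answer: 3 1 4 3 2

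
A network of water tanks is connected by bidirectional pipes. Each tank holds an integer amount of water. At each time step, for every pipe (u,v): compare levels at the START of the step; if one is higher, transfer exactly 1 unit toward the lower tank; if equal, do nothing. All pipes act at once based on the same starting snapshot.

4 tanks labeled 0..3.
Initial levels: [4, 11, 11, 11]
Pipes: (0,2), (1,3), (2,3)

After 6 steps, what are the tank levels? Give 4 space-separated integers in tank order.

Step 1: flows [2->0,1=3,2=3] -> levels [5 11 10 11]
Step 2: flows [2->0,1=3,3->2] -> levels [6 11 10 10]
Step 3: flows [2->0,1->3,2=3] -> levels [7 10 9 11]
Step 4: flows [2->0,3->1,3->2] -> levels [8 11 9 9]
Step 5: flows [2->0,1->3,2=3] -> levels [9 10 8 10]
Step 6: flows [0->2,1=3,3->2] -> levels [8 10 10 9]

Answer: 8 10 10 9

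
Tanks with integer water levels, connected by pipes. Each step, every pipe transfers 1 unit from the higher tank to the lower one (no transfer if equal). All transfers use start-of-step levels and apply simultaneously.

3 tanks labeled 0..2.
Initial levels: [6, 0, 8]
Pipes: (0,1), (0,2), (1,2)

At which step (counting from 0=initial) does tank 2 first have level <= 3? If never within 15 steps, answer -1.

Answer: -1

Derivation:
Step 1: flows [0->1,2->0,2->1] -> levels [6 2 6]
Step 2: flows [0->1,0=2,2->1] -> levels [5 4 5]
Step 3: flows [0->1,0=2,2->1] -> levels [4 6 4]
Step 4: flows [1->0,0=2,1->2] -> levels [5 4 5]
  -> period-2 cycle (repeats step 2); tank 2 never drops to <=3
Tank 2 never reaches <=3 within 15 steps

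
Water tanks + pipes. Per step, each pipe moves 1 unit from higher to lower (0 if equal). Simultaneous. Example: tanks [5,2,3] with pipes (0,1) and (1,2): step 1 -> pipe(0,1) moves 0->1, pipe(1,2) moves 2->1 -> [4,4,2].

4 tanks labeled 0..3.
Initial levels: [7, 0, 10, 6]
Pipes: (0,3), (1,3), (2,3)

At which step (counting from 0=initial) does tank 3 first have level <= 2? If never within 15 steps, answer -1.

Step 1: flows [0->3,3->1,2->3] -> levels [6 1 9 7]
Step 2: flows [3->0,3->1,2->3] -> levels [7 2 8 6]
Step 3: flows [0->3,3->1,2->3] -> levels [6 3 7 7]
Step 4: flows [3->0,3->1,2=3] -> levels [7 4 7 5]
Step 5: flows [0->3,3->1,2->3] -> levels [6 5 6 6]
Step 6: flows [0=3,3->1,2=3] -> levels [6 6 6 5]
Step 7: flows [0->3,1->3,2->3] -> levels [5 5 5 8]
Step 8: flows [3->0,3->1,3->2] -> levels [6 6 6 5]
  -> period-2 cycle (repeats step 6); tank 3 never drops to <=2
Tank 3 never reaches <=2 within 15 steps

Answer: -1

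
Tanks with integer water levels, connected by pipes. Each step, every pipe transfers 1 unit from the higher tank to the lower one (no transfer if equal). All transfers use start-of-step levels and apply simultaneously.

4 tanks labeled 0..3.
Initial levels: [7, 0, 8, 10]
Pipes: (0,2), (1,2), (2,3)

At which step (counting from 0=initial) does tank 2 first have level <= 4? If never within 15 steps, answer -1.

Step 1: flows [2->0,2->1,3->2] -> levels [8 1 7 9]
Step 2: flows [0->2,2->1,3->2] -> levels [7 2 8 8]
Step 3: flows [2->0,2->1,2=3] -> levels [8 3 6 8]
Step 4: flows [0->2,2->1,3->2] -> levels [7 4 7 7]
Step 5: flows [0=2,2->1,2=3] -> levels [7 5 6 7]
Step 6: flows [0->2,2->1,3->2] -> levels [6 6 7 6]
Step 7: flows [2->0,2->1,2->3] -> levels [7 7 4 7]
Tank 2 first reaches <=4 at step 7

Answer: 7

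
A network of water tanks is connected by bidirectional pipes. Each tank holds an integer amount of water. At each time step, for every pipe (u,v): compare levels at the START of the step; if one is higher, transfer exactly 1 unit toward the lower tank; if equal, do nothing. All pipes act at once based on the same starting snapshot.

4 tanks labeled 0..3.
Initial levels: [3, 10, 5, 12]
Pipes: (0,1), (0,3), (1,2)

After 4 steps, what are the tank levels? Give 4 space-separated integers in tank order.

Answer: 9 6 7 8

Derivation:
Step 1: flows [1->0,3->0,1->2] -> levels [5 8 6 11]
Step 2: flows [1->0,3->0,1->2] -> levels [7 6 7 10]
Step 3: flows [0->1,3->0,2->1] -> levels [7 8 6 9]
Step 4: flows [1->0,3->0,1->2] -> levels [9 6 7 8]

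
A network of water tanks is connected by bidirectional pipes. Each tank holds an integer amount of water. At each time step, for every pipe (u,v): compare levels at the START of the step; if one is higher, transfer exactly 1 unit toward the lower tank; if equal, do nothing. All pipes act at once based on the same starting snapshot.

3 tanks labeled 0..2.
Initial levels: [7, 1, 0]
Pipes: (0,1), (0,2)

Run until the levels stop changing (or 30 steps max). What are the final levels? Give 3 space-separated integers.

Answer: 4 2 2

Derivation:
Step 1: flows [0->1,0->2] -> levels [5 2 1]
Step 2: flows [0->1,0->2] -> levels [3 3 2]
Step 3: flows [0=1,0->2] -> levels [2 3 3]
Step 4: flows [1->0,2->0] -> levels [4 2 2]
Step 5: flows [0->1,0->2] -> levels [2 3 3]
  -> period-2 cycle: step 5 state = step 3 state; never stabilizes
  -> state at step 30: (30-3) mod 2 = 1, same as step 4 -> [4 2 2]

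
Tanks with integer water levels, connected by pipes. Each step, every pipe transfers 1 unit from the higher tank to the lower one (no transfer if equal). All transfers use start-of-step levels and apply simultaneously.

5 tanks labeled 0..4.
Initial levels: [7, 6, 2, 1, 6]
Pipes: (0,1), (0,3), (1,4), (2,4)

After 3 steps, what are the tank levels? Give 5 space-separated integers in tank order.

Step 1: flows [0->1,0->3,1=4,4->2] -> levels [5 7 3 2 5]
Step 2: flows [1->0,0->3,1->4,4->2] -> levels [5 5 4 3 5]
Step 3: flows [0=1,0->3,1=4,4->2] -> levels [4 5 5 4 4]

Answer: 4 5 5 4 4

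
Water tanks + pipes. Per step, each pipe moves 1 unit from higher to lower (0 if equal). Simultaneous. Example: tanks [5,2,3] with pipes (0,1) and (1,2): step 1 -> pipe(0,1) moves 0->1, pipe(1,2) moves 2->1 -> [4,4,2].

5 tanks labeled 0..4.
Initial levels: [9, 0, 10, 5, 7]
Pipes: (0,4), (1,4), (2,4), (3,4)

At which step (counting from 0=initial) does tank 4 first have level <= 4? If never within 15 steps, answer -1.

Step 1: flows [0->4,4->1,2->4,4->3] -> levels [8 1 9 6 7]
Step 2: flows [0->4,4->1,2->4,4->3] -> levels [7 2 8 7 7]
Step 3: flows [0=4,4->1,2->4,3=4] -> levels [7 3 7 7 7]
Step 4: flows [0=4,4->1,2=4,3=4] -> levels [7 4 7 7 6]
Step 5: flows [0->4,4->1,2->4,3->4] -> levels [6 5 6 6 8]
Step 6: flows [4->0,4->1,4->2,4->3] -> levels [7 6 7 7 4]
Tank 4 first reaches <=4 at step 6

Answer: 6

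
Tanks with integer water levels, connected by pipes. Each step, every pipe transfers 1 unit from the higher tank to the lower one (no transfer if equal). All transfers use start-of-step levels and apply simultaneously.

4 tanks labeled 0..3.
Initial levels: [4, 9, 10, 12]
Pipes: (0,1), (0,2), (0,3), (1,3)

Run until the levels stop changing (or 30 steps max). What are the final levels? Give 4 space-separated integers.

Step 1: flows [1->0,2->0,3->0,3->1] -> levels [7 9 9 10]
Step 2: flows [1->0,2->0,3->0,3->1] -> levels [10 9 8 8]
Step 3: flows [0->1,0->2,0->3,1->3] -> levels [7 9 9 10]
  -> period-2 cycle: step 3 state = step 1 state; never stabilizes
  -> state at step 30: (30-1) mod 2 = 1, same as step 2 -> [10 9 8 8]

Answer: 10 9 8 8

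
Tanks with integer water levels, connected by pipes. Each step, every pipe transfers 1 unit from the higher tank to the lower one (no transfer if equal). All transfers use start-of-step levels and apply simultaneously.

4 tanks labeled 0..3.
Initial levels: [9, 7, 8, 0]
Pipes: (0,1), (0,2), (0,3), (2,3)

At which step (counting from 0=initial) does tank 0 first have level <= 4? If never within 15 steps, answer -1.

Step 1: flows [0->1,0->2,0->3,2->3] -> levels [6 8 8 2]
Step 2: flows [1->0,2->0,0->3,2->3] -> levels [7 7 6 4]
Step 3: flows [0=1,0->2,0->3,2->3] -> levels [5 7 6 6]
Step 4: flows [1->0,2->0,3->0,2=3] -> levels [8 6 5 5]
Step 5: flows [0->1,0->2,0->3,2=3] -> levels [5 7 6 6]
  -> period-2 cycle (repeats step 3); tank 0 never drops to <=4
Tank 0 never reaches <=4 within 15 steps

Answer: -1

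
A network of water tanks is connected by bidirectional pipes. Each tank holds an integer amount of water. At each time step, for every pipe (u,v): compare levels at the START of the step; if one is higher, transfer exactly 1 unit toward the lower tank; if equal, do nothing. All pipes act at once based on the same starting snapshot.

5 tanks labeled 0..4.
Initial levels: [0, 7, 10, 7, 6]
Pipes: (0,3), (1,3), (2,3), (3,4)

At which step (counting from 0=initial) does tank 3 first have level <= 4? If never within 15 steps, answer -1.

Answer: 5

Derivation:
Step 1: flows [3->0,1=3,2->3,3->4] -> levels [1 7 9 6 7]
Step 2: flows [3->0,1->3,2->3,4->3] -> levels [2 6 8 8 6]
Step 3: flows [3->0,3->1,2=3,3->4] -> levels [3 7 8 5 7]
Step 4: flows [3->0,1->3,2->3,4->3] -> levels [4 6 7 7 6]
Step 5: flows [3->0,3->1,2=3,3->4] -> levels [5 7 7 4 7]
Tank 3 first reaches <=4 at step 5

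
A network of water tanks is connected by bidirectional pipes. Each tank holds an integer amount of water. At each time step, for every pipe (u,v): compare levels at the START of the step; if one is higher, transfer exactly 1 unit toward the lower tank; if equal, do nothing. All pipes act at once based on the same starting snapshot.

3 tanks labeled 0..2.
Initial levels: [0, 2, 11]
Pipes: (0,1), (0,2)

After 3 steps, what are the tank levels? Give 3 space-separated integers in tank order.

Step 1: flows [1->0,2->0] -> levels [2 1 10]
Step 2: flows [0->1,2->0] -> levels [2 2 9]
Step 3: flows [0=1,2->0] -> levels [3 2 8]

Answer: 3 2 8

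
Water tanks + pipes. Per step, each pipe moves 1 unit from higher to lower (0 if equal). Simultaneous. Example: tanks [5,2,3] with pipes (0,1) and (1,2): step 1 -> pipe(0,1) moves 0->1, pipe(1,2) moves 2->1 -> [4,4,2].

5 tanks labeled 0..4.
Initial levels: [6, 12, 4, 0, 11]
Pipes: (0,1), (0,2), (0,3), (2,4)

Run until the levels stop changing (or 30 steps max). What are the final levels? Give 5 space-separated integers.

Answer: 5 7 8 7 6

Derivation:
Step 1: flows [1->0,0->2,0->3,4->2] -> levels [5 11 6 1 10]
Step 2: flows [1->0,2->0,0->3,4->2] -> levels [6 10 6 2 9]
Step 3: flows [1->0,0=2,0->3,4->2] -> levels [6 9 7 3 8]
Step 4: flows [1->0,2->0,0->3,4->2] -> levels [7 8 7 4 7]
Step 5: flows [1->0,0=2,0->3,2=4] -> levels [7 7 7 5 7]
Step 6: flows [0=1,0=2,0->3,2=4] -> levels [6 7 7 6 7]
Step 7: flows [1->0,2->0,0=3,2=4] -> levels [8 6 6 6 7]
Step 8: flows [0->1,0->2,0->3,4->2] -> levels [5 7 8 7 6]
Step 9: flows [1->0,2->0,3->0,2->4] -> levels [8 6 6 6 7]
  -> period-2 cycle: step 9 state = step 7 state; never stabilizes
  -> state at step 30: (30-7) mod 2 = 1, same as step 8 -> [5 7 8 7 6]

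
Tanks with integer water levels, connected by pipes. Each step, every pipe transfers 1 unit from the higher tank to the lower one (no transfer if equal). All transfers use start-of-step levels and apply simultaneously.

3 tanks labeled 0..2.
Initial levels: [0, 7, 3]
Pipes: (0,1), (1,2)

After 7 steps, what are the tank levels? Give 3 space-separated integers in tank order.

Step 1: flows [1->0,1->2] -> levels [1 5 4]
Step 2: flows [1->0,1->2] -> levels [2 3 5]
Step 3: flows [1->0,2->1] -> levels [3 3 4]
Step 4: flows [0=1,2->1] -> levels [3 4 3]
Step 5: flows [1->0,1->2] -> levels [4 2 4]
Step 6: flows [0->1,2->1] -> levels [3 4 3]
  -> period-2 cycle: step 6 state = step 4 state
  -> state at step 7: (7-4) mod 2 = 1, same as step 5 -> [4 2 4]

Answer: 4 2 4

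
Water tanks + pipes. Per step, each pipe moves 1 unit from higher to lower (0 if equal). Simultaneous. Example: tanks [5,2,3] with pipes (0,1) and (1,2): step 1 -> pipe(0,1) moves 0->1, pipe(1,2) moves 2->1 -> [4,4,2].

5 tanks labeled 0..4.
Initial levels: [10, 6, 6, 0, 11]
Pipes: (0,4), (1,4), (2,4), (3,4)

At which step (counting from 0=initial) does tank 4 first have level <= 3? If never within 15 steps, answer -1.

Step 1: flows [4->0,4->1,4->2,4->3] -> levels [11 7 7 1 7]
Step 2: flows [0->4,1=4,2=4,4->3] -> levels [10 7 7 2 7]
Step 3: flows [0->4,1=4,2=4,4->3] -> levels [9 7 7 3 7]
Step 4: flows [0->4,1=4,2=4,4->3] -> levels [8 7 7 4 7]
Step 5: flows [0->4,1=4,2=4,4->3] -> levels [7 7 7 5 7]
Step 6: flows [0=4,1=4,2=4,4->3] -> levels [7 7 7 6 6]
Step 7: flows [0->4,1->4,2->4,3=4] -> levels [6 6 6 6 9]
Step 8: flows [4->0,4->1,4->2,4->3] -> levels [7 7 7 7 5]
Step 9: flows [0->4,1->4,2->4,3->4] -> levels [6 6 6 6 9]
  -> period-2 cycle (repeats step 7); tank 4 never drops to <=3
Tank 4 never reaches <=3 within 15 steps

Answer: -1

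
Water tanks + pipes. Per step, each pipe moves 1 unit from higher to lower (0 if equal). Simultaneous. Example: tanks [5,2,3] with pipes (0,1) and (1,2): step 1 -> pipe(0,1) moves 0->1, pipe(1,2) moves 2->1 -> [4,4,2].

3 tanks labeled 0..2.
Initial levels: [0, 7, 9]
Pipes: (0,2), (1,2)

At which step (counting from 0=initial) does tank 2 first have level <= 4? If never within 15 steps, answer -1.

Answer: 7

Derivation:
Step 1: flows [2->0,2->1] -> levels [1 8 7]
Step 2: flows [2->0,1->2] -> levels [2 7 7]
Step 3: flows [2->0,1=2] -> levels [3 7 6]
Step 4: flows [2->0,1->2] -> levels [4 6 6]
Step 5: flows [2->0,1=2] -> levels [5 6 5]
Step 6: flows [0=2,1->2] -> levels [5 5 6]
Step 7: flows [2->0,2->1] -> levels [6 6 4]
Tank 2 first reaches <=4 at step 7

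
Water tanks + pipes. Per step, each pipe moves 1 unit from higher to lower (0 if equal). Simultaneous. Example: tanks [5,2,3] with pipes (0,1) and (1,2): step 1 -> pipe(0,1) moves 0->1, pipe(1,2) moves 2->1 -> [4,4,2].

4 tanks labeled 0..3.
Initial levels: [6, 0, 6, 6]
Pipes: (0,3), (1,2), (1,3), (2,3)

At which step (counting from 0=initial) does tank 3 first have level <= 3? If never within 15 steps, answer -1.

Answer: 3

Derivation:
Step 1: flows [0=3,2->1,3->1,2=3] -> levels [6 2 5 5]
Step 2: flows [0->3,2->1,3->1,2=3] -> levels [5 4 4 5]
Step 3: flows [0=3,1=2,3->1,3->2] -> levels [5 5 5 3]
Tank 3 first reaches <=3 at step 3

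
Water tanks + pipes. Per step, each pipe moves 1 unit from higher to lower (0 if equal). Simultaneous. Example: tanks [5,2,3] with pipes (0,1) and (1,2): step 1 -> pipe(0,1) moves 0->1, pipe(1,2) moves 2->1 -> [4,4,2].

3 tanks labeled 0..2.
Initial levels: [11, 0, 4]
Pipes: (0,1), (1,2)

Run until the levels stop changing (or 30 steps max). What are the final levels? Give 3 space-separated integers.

Answer: 5 5 5

Derivation:
Step 1: flows [0->1,2->1] -> levels [10 2 3]
Step 2: flows [0->1,2->1] -> levels [9 4 2]
Step 3: flows [0->1,1->2] -> levels [8 4 3]
Step 4: flows [0->1,1->2] -> levels [7 4 4]
Step 5: flows [0->1,1=2] -> levels [6 5 4]
Step 6: flows [0->1,1->2] -> levels [5 5 5]
Step 7: flows [0=1,1=2] -> levels [5 5 5]
  -> stable (no change)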